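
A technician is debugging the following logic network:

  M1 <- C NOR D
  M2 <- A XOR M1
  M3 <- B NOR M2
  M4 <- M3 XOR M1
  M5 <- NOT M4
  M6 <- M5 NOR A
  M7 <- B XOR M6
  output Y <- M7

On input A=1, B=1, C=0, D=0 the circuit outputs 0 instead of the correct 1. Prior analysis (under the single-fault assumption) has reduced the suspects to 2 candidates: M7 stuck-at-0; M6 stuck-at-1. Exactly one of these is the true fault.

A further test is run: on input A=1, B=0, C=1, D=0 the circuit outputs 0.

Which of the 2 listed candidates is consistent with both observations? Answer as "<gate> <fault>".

M7 stuck-at-0

Evaluate each candidate on input A=1, B=0, C=1, D=0:
  M7 stuck-at-0: M1=0, M2=1, M3=0, M4=0, M5=1, M6=0, M7=0 [stuck-at-0] → 0 — matches
  M6 stuck-at-1: M1=0, M2=1, M3=0, M4=0, M5=1, M6=1 [stuck-at-1], M7=1 → 1 — eliminated
Only M7 stuck-at-0 reproduces the observed 0.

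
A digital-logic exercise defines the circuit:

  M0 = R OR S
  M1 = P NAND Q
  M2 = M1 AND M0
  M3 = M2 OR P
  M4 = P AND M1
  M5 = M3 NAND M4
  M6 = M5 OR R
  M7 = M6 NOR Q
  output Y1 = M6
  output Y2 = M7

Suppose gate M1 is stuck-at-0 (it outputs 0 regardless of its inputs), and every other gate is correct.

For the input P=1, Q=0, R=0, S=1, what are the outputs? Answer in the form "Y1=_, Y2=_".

Y1=1, Y2=0

Propagate with M1 forced: M0=1, M1=0 [stuck-at-0], M2=0, M3=1, M4=0, M5=1, M6=1, M7=0.
So the outputs are Y1=1, Y2=0. (Without the fault they would be Y1=0, Y2=1.)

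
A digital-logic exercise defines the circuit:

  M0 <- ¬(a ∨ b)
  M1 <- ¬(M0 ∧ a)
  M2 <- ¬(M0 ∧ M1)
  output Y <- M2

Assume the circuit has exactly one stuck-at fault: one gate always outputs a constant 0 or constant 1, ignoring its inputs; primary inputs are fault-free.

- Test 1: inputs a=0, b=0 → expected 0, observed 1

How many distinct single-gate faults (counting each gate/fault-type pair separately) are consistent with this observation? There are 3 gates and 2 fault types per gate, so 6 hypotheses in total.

3

Fault-free: M0=1, M1=1, M2=0 → 0. Observed 1.
  M0 stuck-at-0: output 1 ✓
  M0 stuck-at-1: output 0 ✗
  M1 stuck-at-0: output 1 ✓
  M1 stuck-at-1: output 0 ✗
  M2 stuck-at-0: output 0 ✗
  M2 stuck-at-1: output 1 ✓
Consistent faults: {M0 stuck-at-0, M1 stuck-at-0, M2 stuck-at-1} — 3 in all.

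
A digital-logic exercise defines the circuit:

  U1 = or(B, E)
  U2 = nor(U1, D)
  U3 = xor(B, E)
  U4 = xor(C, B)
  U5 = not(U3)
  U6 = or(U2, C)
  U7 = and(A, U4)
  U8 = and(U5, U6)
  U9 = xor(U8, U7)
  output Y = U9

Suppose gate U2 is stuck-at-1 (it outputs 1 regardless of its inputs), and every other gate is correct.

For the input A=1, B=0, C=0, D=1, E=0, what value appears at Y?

1

Propagate with U2 forced: U1=0, U2=1 [stuck-at-1], U3=0, U4=0, U5=1, U6=1, U7=0, U8=1, U9=1.
So Y = 1. (Without the fault it would be 0.)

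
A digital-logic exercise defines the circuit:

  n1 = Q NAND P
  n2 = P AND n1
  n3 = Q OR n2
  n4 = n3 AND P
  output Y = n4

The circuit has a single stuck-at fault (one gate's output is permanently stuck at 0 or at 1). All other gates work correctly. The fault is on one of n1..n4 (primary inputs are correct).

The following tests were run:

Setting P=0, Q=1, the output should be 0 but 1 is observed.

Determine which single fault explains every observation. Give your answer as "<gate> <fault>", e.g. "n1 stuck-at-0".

n4 stuck-at-1

Fault-free values for test 1 (P=0, Q=1): n1=1, n2=0, n3=1, n4=0, giving Y=0. Observed 1.
Test 1: faults giving observed 1 are {n4 stuck-at-1}.
Only n4 stuck-at-1 is consistent with every test.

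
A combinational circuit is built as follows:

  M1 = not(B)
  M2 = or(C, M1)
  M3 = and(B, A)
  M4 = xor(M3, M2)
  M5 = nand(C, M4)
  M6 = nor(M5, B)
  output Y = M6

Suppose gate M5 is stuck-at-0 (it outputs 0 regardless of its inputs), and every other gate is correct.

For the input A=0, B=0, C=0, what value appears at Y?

1

Propagate with M5 forced: M1=1, M2=1, M3=0, M4=1, M5=0 [stuck-at-0], M6=1.
So Y = 1. (Without the fault it would be 0.)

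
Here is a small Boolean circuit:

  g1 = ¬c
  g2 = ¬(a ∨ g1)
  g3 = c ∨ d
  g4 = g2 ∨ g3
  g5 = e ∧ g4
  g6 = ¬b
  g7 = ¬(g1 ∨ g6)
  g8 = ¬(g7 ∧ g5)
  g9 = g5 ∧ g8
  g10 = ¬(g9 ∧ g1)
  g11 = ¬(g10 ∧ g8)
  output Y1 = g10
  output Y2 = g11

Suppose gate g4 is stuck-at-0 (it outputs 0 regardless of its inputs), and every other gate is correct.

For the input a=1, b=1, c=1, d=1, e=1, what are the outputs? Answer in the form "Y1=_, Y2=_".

Propagate with g4 forced: g1=0, g2=0, g3=1, g4=0 [stuck-at-0], g5=0, g6=0, g7=1, g8=1, g9=0, g10=1, g11=0.
So the outputs are Y1=1, Y2=0. (Without the fault they would be Y1=1, Y2=1.)

Y1=1, Y2=0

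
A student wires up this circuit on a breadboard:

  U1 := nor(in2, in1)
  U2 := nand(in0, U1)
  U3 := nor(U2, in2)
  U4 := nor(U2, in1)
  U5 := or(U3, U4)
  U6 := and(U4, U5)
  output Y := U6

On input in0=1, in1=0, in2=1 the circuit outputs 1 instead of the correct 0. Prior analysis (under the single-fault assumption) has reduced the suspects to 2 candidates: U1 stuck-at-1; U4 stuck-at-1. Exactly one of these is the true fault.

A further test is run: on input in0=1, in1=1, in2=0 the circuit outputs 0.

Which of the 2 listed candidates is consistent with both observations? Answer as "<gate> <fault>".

U1 stuck-at-1

Evaluate each candidate on input in0=1, in1=1, in2=0:
  U1 stuck-at-1: U1=1 [stuck-at-1], U2=0, U3=1, U4=0, U5=1, U6=0 → 0 — matches
  U4 stuck-at-1: U1=0, U2=1, U3=0, U4=1 [stuck-at-1], U5=1, U6=1 → 1 — eliminated
Only U1 stuck-at-1 reproduces the observed 0.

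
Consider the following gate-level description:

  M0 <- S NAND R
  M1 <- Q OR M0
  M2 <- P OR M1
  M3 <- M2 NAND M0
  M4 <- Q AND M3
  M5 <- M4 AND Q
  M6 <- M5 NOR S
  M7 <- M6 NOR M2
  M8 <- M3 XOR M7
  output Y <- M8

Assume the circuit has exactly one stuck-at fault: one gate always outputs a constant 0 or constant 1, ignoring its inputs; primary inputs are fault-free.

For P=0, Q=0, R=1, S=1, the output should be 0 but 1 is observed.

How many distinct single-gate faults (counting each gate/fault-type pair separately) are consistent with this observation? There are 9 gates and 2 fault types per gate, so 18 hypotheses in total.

6

Fault-free: M0=0, M1=0, M2=0, M3=1, M4=0, M5=0, M6=0, M7=1, M8=0 → 0. Observed 1.
  M0: none of the 2 fault types match ✗
  M1: stuck-at-1 ✓; others ✗
  M2: stuck-at-1 ✓; others ✗
  M3: stuck-at-0 ✓; others ✗
  M4: none of the 2 fault types match ✗
  M5: none of the 2 fault types match ✗
  M6: stuck-at-1 ✓; others ✗
  M7: stuck-at-0 ✓; others ✗
  M8: stuck-at-1 ✓; others ✗
Consistent faults: {M1 stuck-at-1, M2 stuck-at-1, M3 stuck-at-0, M6 stuck-at-1, M7 stuck-at-0, M8 stuck-at-1} — 6 in all.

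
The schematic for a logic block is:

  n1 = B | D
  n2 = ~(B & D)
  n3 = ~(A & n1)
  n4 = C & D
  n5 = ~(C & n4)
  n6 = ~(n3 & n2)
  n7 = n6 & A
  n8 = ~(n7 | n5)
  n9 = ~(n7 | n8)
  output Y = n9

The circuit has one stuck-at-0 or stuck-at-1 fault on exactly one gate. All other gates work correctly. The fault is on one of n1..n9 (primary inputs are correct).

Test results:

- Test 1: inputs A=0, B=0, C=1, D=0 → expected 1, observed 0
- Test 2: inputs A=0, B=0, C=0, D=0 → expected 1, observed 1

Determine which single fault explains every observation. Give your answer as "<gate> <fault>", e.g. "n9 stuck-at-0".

Fault-free values for test 1 (A=0, B=0, C=1, D=0): n1=0, n2=1, n3=1, n4=0, n5=1, n6=0, n7=0, n8=0, n9=1, giving Y=1. Observed 0.
Test 1: faults giving observed 0 are {n4 stuck-at-1, n5 stuck-at-0, n7 stuck-at-1, n8 stuck-at-1, n9 stuck-at-0}.
Test 2 (A=0, B=0, C=0, D=0): fault-free n1=0, n2=1, n3=1, n4=0, n5=1, n6=0, n7=0, n8=0, n9=1 → 1; observed 1. Eliminates n5 stuck-at-0, n7 stuck-at-1, n8 stuck-at-1, n9 stuck-at-0.
Only n4 stuck-at-1 is consistent with every test.

n4 stuck-at-1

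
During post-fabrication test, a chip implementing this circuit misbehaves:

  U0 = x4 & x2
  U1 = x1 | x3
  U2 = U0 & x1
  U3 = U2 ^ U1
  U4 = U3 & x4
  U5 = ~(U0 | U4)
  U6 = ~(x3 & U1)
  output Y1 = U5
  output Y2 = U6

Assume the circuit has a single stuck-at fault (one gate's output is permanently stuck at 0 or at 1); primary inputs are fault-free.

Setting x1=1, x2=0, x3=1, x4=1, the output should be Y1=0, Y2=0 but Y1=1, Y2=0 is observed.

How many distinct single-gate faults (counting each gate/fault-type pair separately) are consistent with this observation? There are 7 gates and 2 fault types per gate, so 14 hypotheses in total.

4

Fault-free: U0=0, U1=1, U2=0, U3=1, U4=1, U5=0, U6=0 → Y1=0, Y2=0. Observed Y1=1, Y2=0.
  U0 stuck-at-0: output Y1=0, Y2=0 ✗
  U0 stuck-at-1: output Y1=0, Y2=0 ✗
  U1 stuck-at-0: output Y1=1, Y2=1 ✗
  U1 stuck-at-1: output Y1=0, Y2=0 ✗
  U2 stuck-at-0: output Y1=0, Y2=0 ✗
  U2 stuck-at-1: output Y1=1, Y2=0 ✓
  U3 stuck-at-0: output Y1=1, Y2=0 ✓
  U3 stuck-at-1: output Y1=0, Y2=0 ✗
  U4 stuck-at-0: output Y1=1, Y2=0 ✓
  U4 stuck-at-1: output Y1=0, Y2=0 ✗
  U5 stuck-at-0: output Y1=0, Y2=0 ✗
  U5 stuck-at-1: output Y1=1, Y2=0 ✓
  U6 stuck-at-0: output Y1=0, Y2=0 ✗
  U6 stuck-at-1: output Y1=0, Y2=1 ✗
Consistent faults: {U2 stuck-at-1, U3 stuck-at-0, U4 stuck-at-0, U5 stuck-at-1} — 4 in all.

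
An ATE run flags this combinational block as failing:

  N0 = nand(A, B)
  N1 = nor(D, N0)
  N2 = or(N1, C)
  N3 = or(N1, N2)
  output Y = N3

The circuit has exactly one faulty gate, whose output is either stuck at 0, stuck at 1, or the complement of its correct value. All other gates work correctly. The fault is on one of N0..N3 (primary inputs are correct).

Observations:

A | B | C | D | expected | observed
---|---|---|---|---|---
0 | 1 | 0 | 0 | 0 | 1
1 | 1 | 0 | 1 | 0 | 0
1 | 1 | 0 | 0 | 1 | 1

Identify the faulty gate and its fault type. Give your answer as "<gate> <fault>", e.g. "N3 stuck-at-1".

Fault-free values for test 1 (A=0, B=1, C=0, D=0): N0=1, N1=0, N2=0, N3=0, giving Y=0. Observed 1.
Test 1: faults giving observed 1 are {N0 stuck-at-0, N0 inverted output, N1 stuck-at-1, N1 inverted output, N2 stuck-at-1, N2 inverted output, N3 stuck-at-1, N3 inverted output}.
Test 2 (A=1, B=1, C=0, D=1): fault-free N0=0, N1=0, N2=0, N3=0 → 0; observed 0. Eliminates N1 stuck-at-1, N1 inverted output, N2 stuck-at-1, N2 inverted output, N3 stuck-at-1, N3 inverted output.
Test 3 (A=1, B=1, C=0, D=0): fault-free N0=0, N1=1, N2=1, N3=1 → 1; observed 1. Eliminates N0 inverted output.
Only N0 stuck-at-0 is consistent with every test.

N0 stuck-at-0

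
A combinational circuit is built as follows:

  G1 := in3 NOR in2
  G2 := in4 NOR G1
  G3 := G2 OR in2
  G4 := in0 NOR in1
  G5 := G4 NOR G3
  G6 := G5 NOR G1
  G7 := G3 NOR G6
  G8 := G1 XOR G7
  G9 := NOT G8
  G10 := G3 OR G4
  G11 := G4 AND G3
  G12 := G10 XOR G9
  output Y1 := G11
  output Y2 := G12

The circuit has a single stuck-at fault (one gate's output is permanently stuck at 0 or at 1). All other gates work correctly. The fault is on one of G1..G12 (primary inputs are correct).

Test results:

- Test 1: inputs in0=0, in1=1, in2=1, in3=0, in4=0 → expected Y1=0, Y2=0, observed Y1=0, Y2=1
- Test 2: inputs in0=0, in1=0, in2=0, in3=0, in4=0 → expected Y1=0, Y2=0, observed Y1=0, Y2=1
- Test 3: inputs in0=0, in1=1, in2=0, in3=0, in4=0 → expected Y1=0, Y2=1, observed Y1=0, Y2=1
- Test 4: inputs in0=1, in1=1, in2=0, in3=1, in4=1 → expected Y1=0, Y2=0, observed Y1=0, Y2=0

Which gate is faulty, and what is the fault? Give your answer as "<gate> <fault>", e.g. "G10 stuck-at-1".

Fault-free values for test 1 (in0=0, in1=1, in2=1, in3=0, in4=0): G1=0, G2=1, G3=1, G4=0, G5=0, G6=1, G7=0, G8=0, G9=1, G10=1, G11=0, G12=0, giving Y1=0, Y2=0. Observed Y1=0, Y2=1.
Test 1: faults giving observed Y1=0, Y2=1 are {G1 stuck-at-1, G7 stuck-at-1, G8 stuck-at-1, G9 stuck-at-0, G10 stuck-at-0, G12 stuck-at-1}.
Test 2 (in0=0, in1=0, in2=0, in3=0, in4=0): fault-free G1=1, G2=0, G3=0, G4=1, G5=0, G6=0, G7=1, G8=0, G9=1, G10=1, G11=0, G12=0 → Y1=0, Y2=0; observed Y1=0, Y2=1. Eliminates G1 stuck-at-1, G7 stuck-at-1.
Test 3 (in0=0, in1=1, in2=0, in3=0, in4=0): fault-free G1=1, G2=0, G3=0, G4=0, G5=1, G6=0, G7=1, G8=0, G9=1, G10=0, G11=0, G12=1 → Y1=0, Y2=1; observed Y1=0, Y2=1. Eliminates G8 stuck-at-1, G9 stuck-at-0.
Test 4 (in0=1, in1=1, in2=0, in3=1, in4=1): fault-free G1=0, G2=0, G3=0, G4=0, G5=1, G6=0, G7=1, G8=1, G9=0, G10=0, G11=0, G12=0 → Y1=0, Y2=0; observed Y1=0, Y2=0. Eliminates G12 stuck-at-1.
Only G10 stuck-at-0 is consistent with every test.

G10 stuck-at-0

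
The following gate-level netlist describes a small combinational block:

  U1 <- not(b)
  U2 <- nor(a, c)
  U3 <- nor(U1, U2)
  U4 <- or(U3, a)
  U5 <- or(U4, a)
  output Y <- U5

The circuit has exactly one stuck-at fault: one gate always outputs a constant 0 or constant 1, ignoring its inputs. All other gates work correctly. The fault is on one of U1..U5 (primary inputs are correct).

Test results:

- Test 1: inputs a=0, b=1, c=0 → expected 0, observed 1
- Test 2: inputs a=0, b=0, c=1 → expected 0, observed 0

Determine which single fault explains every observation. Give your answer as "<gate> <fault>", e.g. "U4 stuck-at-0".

Fault-free values for test 1 (a=0, b=1, c=0): U1=0, U2=1, U3=0, U4=0, U5=0, giving Y=0. Observed 1.
Test 1: faults giving observed 1 are {U2 stuck-at-0, U3 stuck-at-1, U4 stuck-at-1, U5 stuck-at-1}.
Test 2 (a=0, b=0, c=1): fault-free U1=1, U2=0, U3=0, U4=0, U5=0 → 0; observed 0. Eliminates U3 stuck-at-1, U4 stuck-at-1, U5 stuck-at-1.
Only U2 stuck-at-0 is consistent with every test.

U2 stuck-at-0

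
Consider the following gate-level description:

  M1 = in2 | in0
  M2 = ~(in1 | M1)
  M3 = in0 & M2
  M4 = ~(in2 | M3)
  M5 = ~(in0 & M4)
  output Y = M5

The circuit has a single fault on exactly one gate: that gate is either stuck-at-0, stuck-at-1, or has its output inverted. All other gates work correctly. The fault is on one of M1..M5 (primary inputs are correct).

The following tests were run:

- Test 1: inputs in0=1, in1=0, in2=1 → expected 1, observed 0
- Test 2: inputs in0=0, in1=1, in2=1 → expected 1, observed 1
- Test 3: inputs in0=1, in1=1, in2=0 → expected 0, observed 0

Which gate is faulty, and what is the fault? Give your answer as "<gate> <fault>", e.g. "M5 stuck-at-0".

Fault-free values for test 1 (in0=1, in1=0, in2=1): M1=1, M2=0, M3=0, M4=0, M5=1, giving Y=1. Observed 0.
Test 1: faults giving observed 0 are {M4 stuck-at-1, M4 inverted output, M5 stuck-at-0, M5 inverted output}.
Test 2 (in0=0, in1=1, in2=1): fault-free M1=1, M2=0, M3=0, M4=0, M5=1 → 1; observed 1. Eliminates M5 stuck-at-0, M5 inverted output.
Test 3 (in0=1, in1=1, in2=0): fault-free M1=1, M2=0, M3=0, M4=1, M5=0 → 0; observed 0. Eliminates M4 inverted output.
Only M4 stuck-at-1 is consistent with every test.

M4 stuck-at-1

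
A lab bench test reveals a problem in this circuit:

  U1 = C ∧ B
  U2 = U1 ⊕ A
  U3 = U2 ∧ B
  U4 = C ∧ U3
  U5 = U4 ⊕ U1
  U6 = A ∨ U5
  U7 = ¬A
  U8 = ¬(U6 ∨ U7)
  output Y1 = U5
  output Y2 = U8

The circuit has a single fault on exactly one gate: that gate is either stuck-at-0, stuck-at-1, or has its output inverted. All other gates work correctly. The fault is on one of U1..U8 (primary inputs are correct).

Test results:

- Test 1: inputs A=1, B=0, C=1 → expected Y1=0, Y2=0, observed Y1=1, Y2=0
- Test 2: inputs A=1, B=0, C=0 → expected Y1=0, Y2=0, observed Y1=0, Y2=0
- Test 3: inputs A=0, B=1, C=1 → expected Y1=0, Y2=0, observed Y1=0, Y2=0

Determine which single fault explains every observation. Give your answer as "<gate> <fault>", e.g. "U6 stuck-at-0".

Fault-free values for test 1 (A=1, B=0, C=1): U1=0, U2=1, U3=0, U4=0, U5=0, U6=1, U7=0, U8=0, giving Y1=0, Y2=0. Observed Y1=1, Y2=0.
Test 1: faults giving observed Y1=1, Y2=0 are {U1 stuck-at-1, U1 inverted output, U3 stuck-at-1, U3 inverted output, U4 stuck-at-1, U4 inverted output, U5 stuck-at-1, U5 inverted output}.
Test 2 (A=1, B=0, C=0): fault-free U1=0, U2=1, U3=0, U4=0, U5=0, U6=1, U7=0, U8=0 → Y1=0, Y2=0; observed Y1=0, Y2=0. Eliminates U1 stuck-at-1, U1 inverted output, U4 stuck-at-1, U4 inverted output, U5 stuck-at-1, U5 inverted output.
Test 3 (A=0, B=1, C=1): fault-free U1=1, U2=1, U3=1, U4=1, U5=0, U6=0, U7=1, U8=0 → Y1=0, Y2=0; observed Y1=0, Y2=0. Eliminates U3 inverted output.
Only U3 stuck-at-1 is consistent with every test.

U3 stuck-at-1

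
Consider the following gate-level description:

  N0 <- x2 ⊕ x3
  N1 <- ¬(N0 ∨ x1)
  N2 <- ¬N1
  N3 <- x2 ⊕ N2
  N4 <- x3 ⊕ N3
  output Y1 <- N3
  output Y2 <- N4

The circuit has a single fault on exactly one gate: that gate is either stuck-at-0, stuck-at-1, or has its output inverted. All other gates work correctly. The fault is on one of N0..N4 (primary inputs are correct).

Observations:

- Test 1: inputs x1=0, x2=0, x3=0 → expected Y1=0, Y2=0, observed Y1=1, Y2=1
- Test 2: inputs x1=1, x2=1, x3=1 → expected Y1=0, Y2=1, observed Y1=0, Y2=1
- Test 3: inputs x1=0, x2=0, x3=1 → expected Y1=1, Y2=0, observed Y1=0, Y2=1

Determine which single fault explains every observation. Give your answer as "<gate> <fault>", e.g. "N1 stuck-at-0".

Fault-free values for test 1 (x1=0, x2=0, x3=0): N0=0, N1=1, N2=0, N3=0, N4=0, giving Y1=0, Y2=0. Observed Y1=1, Y2=1.
Test 1: faults giving observed Y1=1, Y2=1 are {N0 stuck-at-1, N0 inverted output, N1 stuck-at-0, N1 inverted output, N2 stuck-at-1, N2 inverted output, N3 stuck-at-1, N3 inverted output}.
Test 2 (x1=1, x2=1, x3=1): fault-free N0=0, N1=0, N2=1, N3=0, N4=1 → Y1=0, Y2=1; observed Y1=0, Y2=1. Eliminates N1 inverted output, N2 inverted output, N3 stuck-at-1, N3 inverted output.
Test 3 (x1=0, x2=0, x3=1): fault-free N0=1, N1=0, N2=1, N3=1, N4=0 → Y1=1, Y2=0; observed Y1=0, Y2=1. Eliminates N0 stuck-at-1, N1 stuck-at-0, N2 stuck-at-1.
Only N0 inverted output is consistent with every test.

N0 inverted output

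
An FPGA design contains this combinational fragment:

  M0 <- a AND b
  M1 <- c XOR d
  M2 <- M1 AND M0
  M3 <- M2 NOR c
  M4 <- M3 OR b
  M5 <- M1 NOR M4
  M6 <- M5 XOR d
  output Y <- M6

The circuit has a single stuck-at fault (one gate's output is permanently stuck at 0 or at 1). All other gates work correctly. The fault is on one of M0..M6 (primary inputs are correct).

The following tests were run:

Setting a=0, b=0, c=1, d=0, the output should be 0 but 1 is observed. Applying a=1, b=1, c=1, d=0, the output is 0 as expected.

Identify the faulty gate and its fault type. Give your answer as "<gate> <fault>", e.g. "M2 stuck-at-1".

M1 stuck-at-0

Fault-free values for test 1 (a=0, b=0, c=1, d=0): M0=0, M1=1, M2=0, M3=0, M4=0, M5=0, M6=0, giving Y=0. Observed 1.
Test 1: faults giving observed 1 are {M1 stuck-at-0, M5 stuck-at-1, M6 stuck-at-1}.
Test 2 (a=1, b=1, c=1, d=0): fault-free M0=1, M1=1, M2=1, M3=0, M4=1, M5=0, M6=0 → 0; observed 0. Eliminates M5 stuck-at-1, M6 stuck-at-1.
Only M1 stuck-at-0 is consistent with every test.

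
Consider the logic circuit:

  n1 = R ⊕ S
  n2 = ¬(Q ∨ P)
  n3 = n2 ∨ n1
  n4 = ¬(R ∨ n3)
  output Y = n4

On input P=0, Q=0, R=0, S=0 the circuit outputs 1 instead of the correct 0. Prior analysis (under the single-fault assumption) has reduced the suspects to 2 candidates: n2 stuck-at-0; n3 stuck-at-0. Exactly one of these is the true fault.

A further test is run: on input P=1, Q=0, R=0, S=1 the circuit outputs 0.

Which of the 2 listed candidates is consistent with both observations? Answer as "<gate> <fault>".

Evaluate each candidate on input P=1, Q=0, R=0, S=1:
  n2 stuck-at-0: n1=1, n2=0 [stuck-at-0], n3=1, n4=0 → 0 — matches
  n3 stuck-at-0: n1=1, n2=0, n3=0 [stuck-at-0], n4=1 → 1 — eliminated
Only n2 stuck-at-0 reproduces the observed 0.

n2 stuck-at-0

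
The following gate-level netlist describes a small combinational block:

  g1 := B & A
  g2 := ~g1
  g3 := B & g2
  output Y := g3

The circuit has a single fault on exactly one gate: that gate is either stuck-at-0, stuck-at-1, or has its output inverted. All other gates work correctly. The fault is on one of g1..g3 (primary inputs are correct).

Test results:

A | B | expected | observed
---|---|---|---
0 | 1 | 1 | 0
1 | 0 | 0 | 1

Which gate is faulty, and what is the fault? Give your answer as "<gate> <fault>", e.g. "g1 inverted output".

g3 inverted output

Fault-free values for test 1 (A=0, B=1): g1=0, g2=1, g3=1, giving Y=1. Observed 0.
Test 1: faults giving observed 0 are {g1 stuck-at-1, g1 inverted output, g2 stuck-at-0, g2 inverted output, g3 stuck-at-0, g3 inverted output}.
Test 2 (A=1, B=0): fault-free g1=0, g2=1, g3=0 → 0; observed 1. Eliminates g1 stuck-at-1, g1 inverted output, g2 stuck-at-0, g2 inverted output, g3 stuck-at-0.
Only g3 inverted output is consistent with every test.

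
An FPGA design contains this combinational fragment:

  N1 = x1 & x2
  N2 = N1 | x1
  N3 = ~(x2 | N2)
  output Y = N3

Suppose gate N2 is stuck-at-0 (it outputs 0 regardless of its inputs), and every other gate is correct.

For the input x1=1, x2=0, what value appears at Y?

Propagate with N2 forced: N1=0, N2=0 [stuck-at-0], N3=1.
So Y = 1. (Without the fault it would be 0.)

1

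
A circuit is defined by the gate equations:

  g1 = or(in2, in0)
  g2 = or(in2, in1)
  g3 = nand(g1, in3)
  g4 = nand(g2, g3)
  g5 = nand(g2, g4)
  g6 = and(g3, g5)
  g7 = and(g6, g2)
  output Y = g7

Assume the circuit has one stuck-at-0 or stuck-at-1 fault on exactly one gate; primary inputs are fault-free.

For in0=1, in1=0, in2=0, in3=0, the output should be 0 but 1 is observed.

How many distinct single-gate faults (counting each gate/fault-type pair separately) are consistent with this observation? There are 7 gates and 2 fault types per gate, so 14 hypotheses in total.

2

Fault-free: g1=1, g2=0, g3=1, g4=1, g5=1, g6=1, g7=0 → 0. Observed 1.
  g1 stuck-at-0: output 0 ✗
  g1 stuck-at-1: output 0 ✗
  g2 stuck-at-0: output 0 ✗
  g2 stuck-at-1: output 1 ✓
  g3 stuck-at-0: output 0 ✗
  g3 stuck-at-1: output 0 ✗
  g4 stuck-at-0: output 0 ✗
  g4 stuck-at-1: output 0 ✗
  g5 stuck-at-0: output 0 ✗
  g5 stuck-at-1: output 0 ✗
  g6 stuck-at-0: output 0 ✗
  g6 stuck-at-1: output 0 ✗
  g7 stuck-at-0: output 0 ✗
  g7 stuck-at-1: output 1 ✓
Consistent faults: {g2 stuck-at-1, g7 stuck-at-1} — 2 in all.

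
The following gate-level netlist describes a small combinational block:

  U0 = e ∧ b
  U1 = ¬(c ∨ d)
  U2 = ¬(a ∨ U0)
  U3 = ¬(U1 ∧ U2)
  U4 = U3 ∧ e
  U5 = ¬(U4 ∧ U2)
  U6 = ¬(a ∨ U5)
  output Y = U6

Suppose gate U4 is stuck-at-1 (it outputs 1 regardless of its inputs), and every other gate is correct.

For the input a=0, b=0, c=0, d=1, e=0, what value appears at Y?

Propagate with U4 forced: U0=0, U1=0, U2=1, U3=1, U4=1 [stuck-at-1], U5=0, U6=1.
So Y = 1. (Without the fault it would be 0.)

1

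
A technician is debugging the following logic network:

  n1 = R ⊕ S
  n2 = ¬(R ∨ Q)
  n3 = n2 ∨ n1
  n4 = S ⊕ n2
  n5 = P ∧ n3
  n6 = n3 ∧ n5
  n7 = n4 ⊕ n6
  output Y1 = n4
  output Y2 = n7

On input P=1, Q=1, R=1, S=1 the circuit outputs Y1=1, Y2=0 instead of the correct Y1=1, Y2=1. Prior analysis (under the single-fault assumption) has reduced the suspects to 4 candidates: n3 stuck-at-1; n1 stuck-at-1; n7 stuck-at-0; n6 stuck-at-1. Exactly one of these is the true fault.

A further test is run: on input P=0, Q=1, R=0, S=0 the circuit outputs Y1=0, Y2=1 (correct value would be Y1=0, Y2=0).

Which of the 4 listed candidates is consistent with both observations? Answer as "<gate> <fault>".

Evaluate each candidate on input P=0, Q=1, R=0, S=0:
  n3 stuck-at-1: n1=0, n2=0, n3=1 [stuck-at-1], n4=0, n5=0, n6=0, n7=0 → Y1=0, Y2=0 — eliminated
  n1 stuck-at-1: n1=1 [stuck-at-1], n2=0, n3=1, n4=0, n5=0, n6=0, n7=0 → Y1=0, Y2=0 — eliminated
  n7 stuck-at-0: n1=0, n2=0, n3=0, n4=0, n5=0, n6=0, n7=0 [stuck-at-0] → Y1=0, Y2=0 — eliminated
  n6 stuck-at-1: n1=0, n2=0, n3=0, n4=0, n5=0, n6=1 [stuck-at-1], n7=1 → Y1=0, Y2=1 — matches
Only n6 stuck-at-1 reproduces the observed Y1=0, Y2=1.

n6 stuck-at-1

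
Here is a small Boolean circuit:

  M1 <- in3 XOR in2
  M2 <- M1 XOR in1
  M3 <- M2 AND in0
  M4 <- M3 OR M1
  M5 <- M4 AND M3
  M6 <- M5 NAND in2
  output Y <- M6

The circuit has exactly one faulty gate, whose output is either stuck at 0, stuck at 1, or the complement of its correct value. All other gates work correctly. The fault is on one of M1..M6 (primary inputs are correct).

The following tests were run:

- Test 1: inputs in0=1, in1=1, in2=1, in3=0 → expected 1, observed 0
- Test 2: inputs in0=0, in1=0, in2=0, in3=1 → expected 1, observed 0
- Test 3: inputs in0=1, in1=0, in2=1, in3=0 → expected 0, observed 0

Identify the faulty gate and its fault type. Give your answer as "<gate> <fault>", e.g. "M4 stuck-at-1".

M6 stuck-at-0

Fault-free values for test 1 (in0=1, in1=1, in2=1, in3=0): M1=1, M2=0, M3=0, M4=1, M5=0, M6=1, giving Y=1. Observed 0.
Test 1: faults giving observed 0 are {M1 stuck-at-0, M1 inverted output, M2 stuck-at-1, M2 inverted output, M3 stuck-at-1, M3 inverted output, M5 stuck-at-1, M5 inverted output, M6 stuck-at-0, M6 inverted output}.
Test 2 (in0=0, in1=0, in2=0, in3=1): fault-free M1=1, M2=1, M3=0, M4=1, M5=0, M6=1 → 1; observed 0. Eliminates M1 stuck-at-0, M1 inverted output, M2 stuck-at-1, M2 inverted output, M3 stuck-at-1, M3 inverted output, M5 stuck-at-1, M5 inverted output.
Test 3 (in0=1, in1=0, in2=1, in3=0): fault-free M1=1, M2=1, M3=1, M4=1, M5=1, M6=0 → 0; observed 0. Eliminates M6 inverted output.
Only M6 stuck-at-0 is consistent with every test.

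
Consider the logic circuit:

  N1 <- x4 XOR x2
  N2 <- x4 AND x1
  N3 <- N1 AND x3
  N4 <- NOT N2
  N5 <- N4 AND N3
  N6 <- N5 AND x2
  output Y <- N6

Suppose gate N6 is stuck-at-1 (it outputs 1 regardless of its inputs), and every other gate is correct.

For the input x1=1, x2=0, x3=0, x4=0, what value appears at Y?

Propagate with N6 forced: N1=0, N2=0, N3=0, N4=1, N5=0, N6=1 [stuck-at-1].
So Y = 1. (Without the fault it would be 0.)

1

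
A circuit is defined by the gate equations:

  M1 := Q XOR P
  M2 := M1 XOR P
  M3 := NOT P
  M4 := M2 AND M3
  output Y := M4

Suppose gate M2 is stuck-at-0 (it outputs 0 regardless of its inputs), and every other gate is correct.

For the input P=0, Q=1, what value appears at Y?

Propagate with M2 forced: M1=1, M2=0 [stuck-at-0], M3=1, M4=0.
So Y = 0. (Without the fault it would be 1.)

0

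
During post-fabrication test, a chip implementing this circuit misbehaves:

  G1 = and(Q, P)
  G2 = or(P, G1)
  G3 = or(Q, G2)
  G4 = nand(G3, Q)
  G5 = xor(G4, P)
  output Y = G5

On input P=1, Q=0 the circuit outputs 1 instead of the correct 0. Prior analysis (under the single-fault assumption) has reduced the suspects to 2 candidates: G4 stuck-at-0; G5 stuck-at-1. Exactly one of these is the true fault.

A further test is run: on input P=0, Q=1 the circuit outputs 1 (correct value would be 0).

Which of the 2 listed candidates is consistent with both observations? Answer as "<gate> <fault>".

Evaluate each candidate on input P=0, Q=1:
  G4 stuck-at-0: G1=0, G2=0, G3=1, G4=0 [stuck-at-0], G5=0 → 0 — eliminated
  G5 stuck-at-1: G1=0, G2=0, G3=1, G4=0, G5=1 [stuck-at-1] → 1 — matches
Only G5 stuck-at-1 reproduces the observed 1.

G5 stuck-at-1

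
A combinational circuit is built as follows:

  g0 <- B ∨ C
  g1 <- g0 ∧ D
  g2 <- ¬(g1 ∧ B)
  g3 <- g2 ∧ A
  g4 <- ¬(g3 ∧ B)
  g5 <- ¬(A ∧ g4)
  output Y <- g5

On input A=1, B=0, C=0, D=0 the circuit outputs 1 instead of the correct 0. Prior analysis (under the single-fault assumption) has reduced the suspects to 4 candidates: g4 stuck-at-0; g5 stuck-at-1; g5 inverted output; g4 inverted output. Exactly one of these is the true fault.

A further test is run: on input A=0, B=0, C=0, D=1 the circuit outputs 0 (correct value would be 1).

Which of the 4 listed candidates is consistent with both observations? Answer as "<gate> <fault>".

g5 inverted output

Evaluate each candidate on input A=0, B=0, C=0, D=1:
  g4 stuck-at-0: g0=0, g1=0, g2=1, g3=0, g4=0 [stuck-at-0], g5=1 → 1 — eliminated
  g5 stuck-at-1: g0=0, g1=0, g2=1, g3=0, g4=1, g5=1 [stuck-at-1] → 1 — eliminated
  g5 inverted output: g0=0, g1=0, g2=1, g3=0, g4=1, g5=0 [inverted output] → 0 — matches
  g4 inverted output: g0=0, g1=0, g2=1, g3=0, g4=0 [inverted output], g5=1 → 1 — eliminated
Only g5 inverted output reproduces the observed 0.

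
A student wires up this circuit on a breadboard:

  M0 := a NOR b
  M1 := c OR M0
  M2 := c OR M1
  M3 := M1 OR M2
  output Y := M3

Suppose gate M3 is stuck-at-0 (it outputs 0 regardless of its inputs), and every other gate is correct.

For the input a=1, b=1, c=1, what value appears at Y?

0

Propagate with M3 forced: M0=0, M1=1, M2=1, M3=0 [stuck-at-0].
So Y = 0. (Without the fault it would be 1.)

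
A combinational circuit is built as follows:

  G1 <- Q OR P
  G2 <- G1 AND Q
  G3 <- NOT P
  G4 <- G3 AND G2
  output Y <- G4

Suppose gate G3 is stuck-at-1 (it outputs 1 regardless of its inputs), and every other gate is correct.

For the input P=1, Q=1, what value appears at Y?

1

Propagate with G3 forced: G1=1, G2=1, G3=1 [stuck-at-1], G4=1.
So Y = 1. (Without the fault it would be 0.)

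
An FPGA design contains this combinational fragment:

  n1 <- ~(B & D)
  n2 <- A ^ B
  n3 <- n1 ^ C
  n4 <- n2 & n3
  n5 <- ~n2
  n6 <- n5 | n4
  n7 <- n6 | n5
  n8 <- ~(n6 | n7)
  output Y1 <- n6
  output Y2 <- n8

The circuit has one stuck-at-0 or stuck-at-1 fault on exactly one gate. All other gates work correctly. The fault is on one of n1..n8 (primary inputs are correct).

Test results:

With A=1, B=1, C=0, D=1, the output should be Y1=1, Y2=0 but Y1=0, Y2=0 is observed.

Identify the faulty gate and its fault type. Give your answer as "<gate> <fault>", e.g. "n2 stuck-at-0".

n6 stuck-at-0

Fault-free values for test 1 (A=1, B=1, C=0, D=1): n1=0, n2=0, n3=0, n4=0, n5=1, n6=1, n7=1, n8=0, giving Y1=1, Y2=0. Observed Y1=0, Y2=0.
Test 1: faults giving observed Y1=0, Y2=0 are {n6 stuck-at-0}.
Only n6 stuck-at-0 is consistent with every test.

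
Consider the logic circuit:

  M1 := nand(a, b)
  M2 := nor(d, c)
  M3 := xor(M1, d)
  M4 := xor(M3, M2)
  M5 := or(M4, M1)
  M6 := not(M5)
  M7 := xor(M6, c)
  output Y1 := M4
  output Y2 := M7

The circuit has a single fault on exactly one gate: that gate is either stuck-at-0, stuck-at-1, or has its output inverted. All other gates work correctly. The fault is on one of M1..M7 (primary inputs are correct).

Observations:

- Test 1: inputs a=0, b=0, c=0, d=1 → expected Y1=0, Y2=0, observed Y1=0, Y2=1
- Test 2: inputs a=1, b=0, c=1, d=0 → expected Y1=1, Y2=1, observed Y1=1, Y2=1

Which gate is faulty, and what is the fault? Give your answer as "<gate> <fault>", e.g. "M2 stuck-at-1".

M7 stuck-at-1

Fault-free values for test 1 (a=0, b=0, c=0, d=1): M1=1, M2=0, M3=0, M4=0, M5=1, M6=0, M7=0, giving Y1=0, Y2=0. Observed Y1=0, Y2=1.
Test 1: faults giving observed Y1=0, Y2=1 are {M5 stuck-at-0, M5 inverted output, M6 stuck-at-1, M6 inverted output, M7 stuck-at-1, M7 inverted output}.
Test 2 (a=1, b=0, c=1, d=0): fault-free M1=1, M2=0, M3=1, M4=1, M5=1, M6=0, M7=1 → Y1=1, Y2=1; observed Y1=1, Y2=1. Eliminates M5 stuck-at-0, M5 inverted output, M6 stuck-at-1, M6 inverted output, M7 inverted output.
Only M7 stuck-at-1 is consistent with every test.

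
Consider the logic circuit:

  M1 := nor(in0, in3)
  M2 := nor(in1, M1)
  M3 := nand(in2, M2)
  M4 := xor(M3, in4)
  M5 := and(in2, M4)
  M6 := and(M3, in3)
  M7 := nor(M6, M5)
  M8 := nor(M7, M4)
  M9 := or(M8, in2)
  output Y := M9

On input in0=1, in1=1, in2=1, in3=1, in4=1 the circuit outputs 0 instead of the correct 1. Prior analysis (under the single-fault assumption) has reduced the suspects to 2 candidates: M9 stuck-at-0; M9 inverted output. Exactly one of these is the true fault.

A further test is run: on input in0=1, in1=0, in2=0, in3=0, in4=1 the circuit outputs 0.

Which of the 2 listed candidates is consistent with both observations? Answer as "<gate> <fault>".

M9 stuck-at-0

Evaluate each candidate on input in0=1, in1=0, in2=0, in3=0, in4=1:
  M9 stuck-at-0: M1=0, M2=1, M3=1, M4=0, M5=0, M6=0, M7=1, M8=0, M9=0 [stuck-at-0] → 0 — matches
  M9 inverted output: M1=0, M2=1, M3=1, M4=0, M5=0, M6=0, M7=1, M8=0, M9=1 [inverted output] → 1 — eliminated
Only M9 stuck-at-0 reproduces the observed 0.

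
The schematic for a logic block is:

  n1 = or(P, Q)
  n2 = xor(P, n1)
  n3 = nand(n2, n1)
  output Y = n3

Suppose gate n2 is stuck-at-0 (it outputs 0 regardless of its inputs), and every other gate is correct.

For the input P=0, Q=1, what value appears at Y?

Propagate with n2 forced: n1=1, n2=0 [stuck-at-0], n3=1.
So Y = 1. (Without the fault it would be 0.)

1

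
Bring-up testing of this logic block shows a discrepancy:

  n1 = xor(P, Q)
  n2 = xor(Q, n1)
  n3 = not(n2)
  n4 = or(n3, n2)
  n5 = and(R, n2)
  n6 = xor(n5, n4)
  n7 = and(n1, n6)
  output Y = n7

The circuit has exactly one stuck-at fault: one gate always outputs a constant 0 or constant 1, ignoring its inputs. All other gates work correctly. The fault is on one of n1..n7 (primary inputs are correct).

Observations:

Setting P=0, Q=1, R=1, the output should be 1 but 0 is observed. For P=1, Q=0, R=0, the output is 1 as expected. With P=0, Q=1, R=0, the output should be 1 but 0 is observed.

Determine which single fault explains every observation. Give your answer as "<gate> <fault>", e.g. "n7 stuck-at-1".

n3 stuck-at-0

Fault-free values for test 1 (P=0, Q=1, R=1): n1=1, n2=0, n3=1, n4=1, n5=0, n6=1, n7=1, giving Y=1. Observed 0.
Test 1: faults giving observed 0 are {n1 stuck-at-0, n2 stuck-at-1, n3 stuck-at-0, n4 stuck-at-0, n5 stuck-at-1, n6 stuck-at-0, n7 stuck-at-0}.
Test 2 (P=1, Q=0, R=0): fault-free n1=1, n2=1, n3=0, n4=1, n5=0, n6=1, n7=1 → 1; observed 1. Eliminates n1 stuck-at-0, n4 stuck-at-0, n5 stuck-at-1, n6 stuck-at-0, n7 stuck-at-0.
Test 3 (P=0, Q=1, R=0): fault-free n1=1, n2=0, n3=1, n4=1, n5=0, n6=1, n7=1 → 1; observed 0. Eliminates n2 stuck-at-1.
Only n3 stuck-at-0 is consistent with every test.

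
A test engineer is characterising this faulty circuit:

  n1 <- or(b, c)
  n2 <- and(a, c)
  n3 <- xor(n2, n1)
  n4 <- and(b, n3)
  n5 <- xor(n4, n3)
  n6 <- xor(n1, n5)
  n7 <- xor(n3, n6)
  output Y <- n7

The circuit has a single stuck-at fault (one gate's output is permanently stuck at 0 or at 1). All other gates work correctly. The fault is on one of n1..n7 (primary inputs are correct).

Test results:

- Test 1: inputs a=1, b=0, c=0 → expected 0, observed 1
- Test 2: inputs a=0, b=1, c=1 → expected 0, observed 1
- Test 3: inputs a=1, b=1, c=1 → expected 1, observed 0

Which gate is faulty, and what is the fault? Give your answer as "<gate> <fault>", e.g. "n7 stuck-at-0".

n5 stuck-at-1

Fault-free values for test 1 (a=1, b=0, c=0): n1=0, n2=0, n3=0, n4=0, n5=0, n6=0, n7=0, giving Y=0. Observed 1.
Test 1: faults giving observed 1 are {n1 stuck-at-1, n4 stuck-at-1, n5 stuck-at-1, n6 stuck-at-1, n7 stuck-at-1}.
Test 2 (a=0, b=1, c=1): fault-free n1=1, n2=0, n3=1, n4=1, n5=0, n6=1, n7=0 → 0; observed 1. Eliminates n1 stuck-at-1, n4 stuck-at-1, n6 stuck-at-1.
Test 3 (a=1, b=1, c=1): fault-free n1=1, n2=1, n3=0, n4=0, n5=0, n6=1, n7=1 → 1; observed 0. Eliminates n7 stuck-at-1.
Only n5 stuck-at-1 is consistent with every test.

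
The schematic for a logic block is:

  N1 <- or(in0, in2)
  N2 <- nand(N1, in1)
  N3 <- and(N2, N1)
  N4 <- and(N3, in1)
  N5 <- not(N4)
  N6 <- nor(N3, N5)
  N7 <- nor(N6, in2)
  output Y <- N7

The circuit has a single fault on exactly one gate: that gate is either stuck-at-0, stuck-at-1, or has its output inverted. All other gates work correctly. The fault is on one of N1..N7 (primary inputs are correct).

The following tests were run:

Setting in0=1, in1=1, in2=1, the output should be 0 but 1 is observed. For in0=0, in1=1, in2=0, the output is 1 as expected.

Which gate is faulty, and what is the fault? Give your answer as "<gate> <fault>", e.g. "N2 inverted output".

Fault-free values for test 1 (in0=1, in1=1, in2=1): N1=1, N2=0, N3=0, N4=0, N5=1, N6=0, N7=0, giving Y=0. Observed 1.
Test 1: faults giving observed 1 are {N7 stuck-at-1, N7 inverted output}.
Test 2 (in0=0, in1=1, in2=0): fault-free N1=0, N2=1, N3=0, N4=0, N5=1, N6=0, N7=1 → 1; observed 1. Eliminates N7 inverted output.
Only N7 stuck-at-1 is consistent with every test.

N7 stuck-at-1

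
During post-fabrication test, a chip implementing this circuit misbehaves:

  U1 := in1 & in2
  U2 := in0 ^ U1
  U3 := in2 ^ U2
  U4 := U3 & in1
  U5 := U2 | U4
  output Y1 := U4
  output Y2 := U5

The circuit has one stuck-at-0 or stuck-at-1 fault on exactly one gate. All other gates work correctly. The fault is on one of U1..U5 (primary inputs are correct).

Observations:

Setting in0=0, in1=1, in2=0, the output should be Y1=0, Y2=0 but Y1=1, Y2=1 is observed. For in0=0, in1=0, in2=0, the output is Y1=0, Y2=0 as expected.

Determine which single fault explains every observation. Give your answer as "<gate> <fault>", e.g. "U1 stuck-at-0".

U3 stuck-at-1

Fault-free values for test 1 (in0=0, in1=1, in2=0): U1=0, U2=0, U3=0, U4=0, U5=0, giving Y1=0, Y2=0. Observed Y1=1, Y2=1.
Test 1: faults giving observed Y1=1, Y2=1 are {U1 stuck-at-1, U2 stuck-at-1, U3 stuck-at-1, U4 stuck-at-1}.
Test 2 (in0=0, in1=0, in2=0): fault-free U1=0, U2=0, U3=0, U4=0, U5=0 → Y1=0, Y2=0; observed Y1=0, Y2=0. Eliminates U1 stuck-at-1, U2 stuck-at-1, U4 stuck-at-1.
Only U3 stuck-at-1 is consistent with every test.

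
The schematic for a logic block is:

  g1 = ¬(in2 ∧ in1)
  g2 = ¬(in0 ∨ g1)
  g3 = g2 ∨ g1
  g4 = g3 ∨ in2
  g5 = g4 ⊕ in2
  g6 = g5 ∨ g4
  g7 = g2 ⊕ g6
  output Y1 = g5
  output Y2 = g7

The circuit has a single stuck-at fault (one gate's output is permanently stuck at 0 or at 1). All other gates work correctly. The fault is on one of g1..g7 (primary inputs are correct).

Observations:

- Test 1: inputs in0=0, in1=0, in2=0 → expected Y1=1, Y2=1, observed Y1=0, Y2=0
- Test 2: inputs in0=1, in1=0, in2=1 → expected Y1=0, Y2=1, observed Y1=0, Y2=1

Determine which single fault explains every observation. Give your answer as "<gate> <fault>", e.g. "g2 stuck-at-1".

Fault-free values for test 1 (in0=0, in1=0, in2=0): g1=1, g2=0, g3=1, g4=1, g5=1, g6=1, g7=1, giving Y1=1, Y2=1. Observed Y1=0, Y2=0.
Test 1: faults giving observed Y1=0, Y2=0 are {g3 stuck-at-0, g4 stuck-at-0}.
Test 2 (in0=1, in1=0, in2=1): fault-free g1=1, g2=0, g3=1, g4=1, g5=0, g6=1, g7=1 → Y1=0, Y2=1; observed Y1=0, Y2=1. Eliminates g4 stuck-at-0.
Only g3 stuck-at-0 is consistent with every test.

g3 stuck-at-0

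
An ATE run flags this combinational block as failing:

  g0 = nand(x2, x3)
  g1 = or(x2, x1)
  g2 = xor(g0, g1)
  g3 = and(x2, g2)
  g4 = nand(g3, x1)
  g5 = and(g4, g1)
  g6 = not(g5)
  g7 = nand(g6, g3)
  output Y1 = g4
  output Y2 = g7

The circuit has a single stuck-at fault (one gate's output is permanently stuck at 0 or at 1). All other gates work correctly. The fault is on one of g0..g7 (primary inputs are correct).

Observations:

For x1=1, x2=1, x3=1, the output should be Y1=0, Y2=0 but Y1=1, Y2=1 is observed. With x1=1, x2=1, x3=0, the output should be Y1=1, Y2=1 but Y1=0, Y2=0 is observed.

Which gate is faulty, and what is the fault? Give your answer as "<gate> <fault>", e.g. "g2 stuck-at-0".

g1 stuck-at-0

Fault-free values for test 1 (x1=1, x2=1, x3=1): g0=0, g1=1, g2=1, g3=1, g4=0, g5=0, g6=1, g7=0, giving Y1=0, Y2=0. Observed Y1=1, Y2=1.
Test 1: faults giving observed Y1=1, Y2=1 are {g0 stuck-at-1, g1 stuck-at-0, g2 stuck-at-0, g3 stuck-at-0, g4 stuck-at-1}.
Test 2 (x1=1, x2=1, x3=0): fault-free g0=1, g1=1, g2=0, g3=0, g4=1, g5=1, g6=0, g7=1 → Y1=1, Y2=1; observed Y1=0, Y2=0. Eliminates g0 stuck-at-1, g2 stuck-at-0, g3 stuck-at-0, g4 stuck-at-1.
Only g1 stuck-at-0 is consistent with every test.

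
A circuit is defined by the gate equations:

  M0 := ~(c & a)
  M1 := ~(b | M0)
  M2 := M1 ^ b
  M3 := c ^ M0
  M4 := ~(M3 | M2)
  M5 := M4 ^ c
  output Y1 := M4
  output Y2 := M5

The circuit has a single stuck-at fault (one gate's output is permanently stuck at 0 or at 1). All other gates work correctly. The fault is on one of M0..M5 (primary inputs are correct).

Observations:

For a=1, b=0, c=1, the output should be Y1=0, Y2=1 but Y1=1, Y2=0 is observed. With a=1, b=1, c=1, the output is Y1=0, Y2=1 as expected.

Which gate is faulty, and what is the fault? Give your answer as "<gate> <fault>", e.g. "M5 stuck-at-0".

Fault-free values for test 1 (a=1, b=0, c=1): M0=0, M1=1, M2=1, M3=1, M4=0, M5=1, giving Y1=0, Y2=1. Observed Y1=1, Y2=0.
Test 1: faults giving observed Y1=1, Y2=0 are {M0 stuck-at-1, M4 stuck-at-1}.
Test 2 (a=1, b=1, c=1): fault-free M0=0, M1=0, M2=1, M3=1, M4=0, M5=1 → Y1=0, Y2=1; observed Y1=0, Y2=1. Eliminates M4 stuck-at-1.
Only M0 stuck-at-1 is consistent with every test.

M0 stuck-at-1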